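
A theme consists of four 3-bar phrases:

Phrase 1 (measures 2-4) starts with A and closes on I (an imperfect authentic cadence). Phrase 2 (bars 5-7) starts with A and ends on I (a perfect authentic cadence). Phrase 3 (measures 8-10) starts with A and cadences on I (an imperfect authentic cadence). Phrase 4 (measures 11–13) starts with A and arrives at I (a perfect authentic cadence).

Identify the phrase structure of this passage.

repeated period

The cadence pattern IAC–PAC–IAC–PAC is weak–strong twice, and phrases 3–4 restate phrases 1–2: a period heard twice, not a double period (which would end weakly at phrase 2).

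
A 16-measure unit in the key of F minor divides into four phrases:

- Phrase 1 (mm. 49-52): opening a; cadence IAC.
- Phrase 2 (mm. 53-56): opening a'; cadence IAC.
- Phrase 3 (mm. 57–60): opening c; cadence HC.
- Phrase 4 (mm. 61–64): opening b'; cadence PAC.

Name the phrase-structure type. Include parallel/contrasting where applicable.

contrasting double period

Four phrases in two halves: the first half (bars 49-56) ends with an imperfect authentic cadence, the second (bars 57–64) with a perfect authentic cadence — a large antecedent–consequent pair, i.e. a double period.
Phrase 3 begins with different material from phrase 1, making it contrasting.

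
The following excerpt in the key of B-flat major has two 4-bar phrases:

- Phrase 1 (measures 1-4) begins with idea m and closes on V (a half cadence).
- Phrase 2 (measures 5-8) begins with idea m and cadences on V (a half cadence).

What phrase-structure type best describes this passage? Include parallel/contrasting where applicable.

Both phrases have the same opening (m) and the same cadence (half cadence): the second is a restatement, not a consequent, so this is a repeated phrase rather than a period.

repeated phrase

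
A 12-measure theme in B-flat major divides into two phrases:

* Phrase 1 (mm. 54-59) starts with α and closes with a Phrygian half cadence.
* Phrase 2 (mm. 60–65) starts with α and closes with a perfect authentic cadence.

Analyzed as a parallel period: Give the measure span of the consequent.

measures 60–65

The antecedent is the phrase ending with the weaker cadence (Phrygian half cadence, phrase 1) and the consequent the one ending more conclusively (perfect authentic cadence, phrase 2); the consequent is bars 60-65.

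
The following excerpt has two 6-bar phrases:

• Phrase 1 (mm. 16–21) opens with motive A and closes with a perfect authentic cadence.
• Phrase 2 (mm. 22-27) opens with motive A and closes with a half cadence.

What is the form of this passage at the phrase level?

The second phrase closes with a half cadence, which is not stronger than the first phrase's perfect authentic cadence; without a weak→strong cadential pair there is no antecedent–consequent relationship, so this is a phrase group rather than a period.

phrase group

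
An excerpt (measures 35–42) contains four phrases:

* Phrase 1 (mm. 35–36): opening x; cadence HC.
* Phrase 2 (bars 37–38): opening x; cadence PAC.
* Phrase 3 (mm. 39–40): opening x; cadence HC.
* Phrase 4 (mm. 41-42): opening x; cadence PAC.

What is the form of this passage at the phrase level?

repeated period

The cadence pattern HC–PAC–HC–PAC is weak–strong twice, and phrases 3–4 restate phrases 1–2: a period heard twice, not a double period (which would end weakly at phrase 2).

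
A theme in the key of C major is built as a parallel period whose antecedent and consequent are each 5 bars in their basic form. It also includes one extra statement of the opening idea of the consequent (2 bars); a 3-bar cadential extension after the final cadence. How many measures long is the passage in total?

Basic parallel period: 5 + 5 = 10 bars.
10 (basic form) + 2 (extra statement) + 3 (cadential extension) = 15.

15 measures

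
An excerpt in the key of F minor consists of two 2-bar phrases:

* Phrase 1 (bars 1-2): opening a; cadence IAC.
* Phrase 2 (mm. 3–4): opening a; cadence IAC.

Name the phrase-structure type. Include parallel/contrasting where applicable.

Both phrases have the same opening (a) and the same cadence (imperfect authentic cadence): the second is a restatement, not a consequent, so this is a repeated phrase rather than a period.

repeated phrase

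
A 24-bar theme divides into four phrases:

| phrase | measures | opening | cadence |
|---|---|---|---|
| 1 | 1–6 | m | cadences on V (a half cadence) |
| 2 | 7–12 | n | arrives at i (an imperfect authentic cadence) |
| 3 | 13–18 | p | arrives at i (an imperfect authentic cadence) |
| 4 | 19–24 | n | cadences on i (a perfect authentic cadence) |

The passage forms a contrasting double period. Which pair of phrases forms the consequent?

phrases 3 and 4

In a double period the first pair of phrases (ending imperfect authentic cadence) is the large antecedent and the second pair (ending perfect authentic cadence) is the large consequent; the consequent is phrases 3 and 4.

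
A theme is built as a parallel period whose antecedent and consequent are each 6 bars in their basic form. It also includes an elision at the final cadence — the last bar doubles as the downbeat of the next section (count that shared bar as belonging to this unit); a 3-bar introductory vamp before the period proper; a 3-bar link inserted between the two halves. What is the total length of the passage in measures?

Basic parallel period: 6 + 6 = 12 bars.
12 (basic form) + 3 (introduction) + 3 (link) = 18.
The elision shares a bar with the next section but does not change this unit's count.

18 measures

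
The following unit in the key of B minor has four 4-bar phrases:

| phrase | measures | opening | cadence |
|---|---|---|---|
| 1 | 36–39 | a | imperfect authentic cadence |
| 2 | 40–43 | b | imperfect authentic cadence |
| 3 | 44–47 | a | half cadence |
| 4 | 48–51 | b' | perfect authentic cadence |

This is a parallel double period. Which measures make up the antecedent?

In a double period the first pair of phrases (ending imperfect authentic cadence) is the large antecedent and the second pair (ending perfect authentic cadence) is the large consequent; the antecedent is measures 36–43.

measures 36–43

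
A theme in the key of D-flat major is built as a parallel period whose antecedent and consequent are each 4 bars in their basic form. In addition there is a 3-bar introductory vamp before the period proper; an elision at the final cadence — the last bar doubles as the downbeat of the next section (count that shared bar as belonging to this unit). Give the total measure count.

Basic parallel period: 4 + 4 = 8 bars.
8 (basic form) + 3 (introduction) = 11.
The elision shares a bar with the next section but does not change this unit's count.

11 measures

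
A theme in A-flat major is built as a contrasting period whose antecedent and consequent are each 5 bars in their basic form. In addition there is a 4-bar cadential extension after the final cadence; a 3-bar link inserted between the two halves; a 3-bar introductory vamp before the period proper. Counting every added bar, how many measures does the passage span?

20 measures

Basic contrasting period: 5 + 5 = 10 bars.
10 (basic form) + 4 (cadential extension) + 3 (link) + 3 (introduction) = 20.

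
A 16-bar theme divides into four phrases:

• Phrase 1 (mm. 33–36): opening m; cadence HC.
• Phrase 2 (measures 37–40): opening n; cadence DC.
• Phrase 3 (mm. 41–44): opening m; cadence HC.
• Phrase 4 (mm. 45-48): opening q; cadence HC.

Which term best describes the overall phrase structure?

Phrase 4 ends with a half cadence, no stronger than phrase 2's deceptive cadence, so the four phrases do not form a double period; nor do phrases 3–4 duplicate 1–2, so it is not a repeated period. With no phrase reaching a conclusive cadence, the passage is a phrase group.

phrase group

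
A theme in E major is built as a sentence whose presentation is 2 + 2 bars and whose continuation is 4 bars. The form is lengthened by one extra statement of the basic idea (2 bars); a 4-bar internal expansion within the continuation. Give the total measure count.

14 measures

Basic sentence: 2 + 2 + 4 = 8 bars.
8 (basic form) + 2 (extra statement) + 4 (internal expansion) = 14.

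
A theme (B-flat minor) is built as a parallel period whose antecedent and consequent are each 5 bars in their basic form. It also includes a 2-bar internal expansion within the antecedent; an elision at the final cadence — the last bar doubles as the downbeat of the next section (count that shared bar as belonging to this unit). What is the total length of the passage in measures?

Basic parallel period: 5 + 5 = 10 bars.
10 (basic form) + 2 (internal expansion) = 12.
The elision shares a bar with the next section but does not change this unit's count.

12 measures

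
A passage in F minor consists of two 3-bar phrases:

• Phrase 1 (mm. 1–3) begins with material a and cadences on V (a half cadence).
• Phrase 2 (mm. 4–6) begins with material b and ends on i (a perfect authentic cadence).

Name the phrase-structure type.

contrasting period

Phrase 1 ends with a half cadence (weaker) and phrase 2 with a perfect authentic cadence (stronger): antecedent + consequent = a period.
The two phrases open with different material (a / b), so the period is contrasting.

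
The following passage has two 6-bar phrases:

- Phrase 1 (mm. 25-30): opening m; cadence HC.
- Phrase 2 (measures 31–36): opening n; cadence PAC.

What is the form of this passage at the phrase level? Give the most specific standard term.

contrasting period

Phrase 1 ends with a half cadence (weaker) and phrase 2 with a perfect authentic cadence (stronger): antecedent + consequent = a period.
The two phrases open with different material (m / n), so the period is contrasting.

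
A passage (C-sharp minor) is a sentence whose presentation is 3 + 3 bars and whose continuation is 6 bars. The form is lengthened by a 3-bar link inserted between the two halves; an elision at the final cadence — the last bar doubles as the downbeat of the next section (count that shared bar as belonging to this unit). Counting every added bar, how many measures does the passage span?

Basic sentence: 3 + 3 + 6 = 12 bars.
12 (basic form) + 3 (link) = 15.
The elision shares a bar with the next section but does not change this unit's count.

15 measures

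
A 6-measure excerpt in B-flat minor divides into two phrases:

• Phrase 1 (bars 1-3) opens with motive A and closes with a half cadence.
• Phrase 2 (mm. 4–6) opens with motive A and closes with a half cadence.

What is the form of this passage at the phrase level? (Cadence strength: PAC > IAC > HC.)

Both phrases have the same opening (A) and the same cadence (half cadence): the second is a restatement, not a consequent, so this is a repeated phrase rather than a period.

repeated phrase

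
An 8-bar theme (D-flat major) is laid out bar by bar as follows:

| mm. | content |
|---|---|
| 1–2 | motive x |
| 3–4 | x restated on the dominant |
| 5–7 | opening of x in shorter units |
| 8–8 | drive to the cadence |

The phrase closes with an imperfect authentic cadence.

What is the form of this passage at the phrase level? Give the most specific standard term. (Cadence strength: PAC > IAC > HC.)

Basic idea (mm. 1–2) + its repetition (measures 3–4) form the presentation; fragmentation and cadence (bars 5-8) form the continuation — the 8-bar whole is a sentence.

sentence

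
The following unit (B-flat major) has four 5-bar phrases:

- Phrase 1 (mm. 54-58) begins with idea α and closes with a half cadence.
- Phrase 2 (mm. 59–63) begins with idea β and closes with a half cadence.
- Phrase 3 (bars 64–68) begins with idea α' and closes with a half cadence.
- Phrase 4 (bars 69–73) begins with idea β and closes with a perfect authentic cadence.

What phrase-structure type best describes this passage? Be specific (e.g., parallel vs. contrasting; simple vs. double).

Four phrases in two halves: the first half (measures 54–63) ends with a half cadence, the second (bars 64–73) with a perfect authentic cadence — a large antecedent–consequent pair, i.e. a double period.
Phrase 3 begins with the same material as phrase 1, making it parallel.

parallel double period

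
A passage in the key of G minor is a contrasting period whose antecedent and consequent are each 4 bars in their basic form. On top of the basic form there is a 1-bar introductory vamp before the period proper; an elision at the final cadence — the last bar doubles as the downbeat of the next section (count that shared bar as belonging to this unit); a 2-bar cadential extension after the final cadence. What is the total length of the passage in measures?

11 measures

Basic contrasting period: 4 + 4 = 8 bars.
8 (basic form) + 1 (introduction) + 2 (cadential extension) = 11.
The elision shares a bar with the next section but does not change this unit's count.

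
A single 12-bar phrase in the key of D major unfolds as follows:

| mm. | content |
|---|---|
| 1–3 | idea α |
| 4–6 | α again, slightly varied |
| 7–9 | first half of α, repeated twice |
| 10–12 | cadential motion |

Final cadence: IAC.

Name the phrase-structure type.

Basic idea (measures 1–3) + its repetition (mm. 4–6) form the presentation; fragmentation and cadence (measures 7-12) form the continuation — the 12-bar whole is a sentence.

sentence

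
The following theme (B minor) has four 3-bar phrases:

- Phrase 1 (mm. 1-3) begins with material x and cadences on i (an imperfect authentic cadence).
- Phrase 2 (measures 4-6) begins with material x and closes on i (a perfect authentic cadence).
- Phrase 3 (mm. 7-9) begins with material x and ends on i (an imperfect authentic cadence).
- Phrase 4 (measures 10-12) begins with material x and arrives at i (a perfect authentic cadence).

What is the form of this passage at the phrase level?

repeated period

The cadence pattern IAC–PAC–IAC–PAC is weak–strong twice, and phrases 3–4 restate phrases 1–2: a period heard twice, not a double period (which would end weakly at phrase 2).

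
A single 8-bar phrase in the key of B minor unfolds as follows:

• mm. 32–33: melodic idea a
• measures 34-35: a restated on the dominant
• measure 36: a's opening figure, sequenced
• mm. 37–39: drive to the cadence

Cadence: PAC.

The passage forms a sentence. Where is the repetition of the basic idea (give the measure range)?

The presentation of a sentence is the basic idea (measures 32–33) plus its repetition (mm. 34–35); the repetition of the basic idea is therefore mm. 34-35.

measures 34–35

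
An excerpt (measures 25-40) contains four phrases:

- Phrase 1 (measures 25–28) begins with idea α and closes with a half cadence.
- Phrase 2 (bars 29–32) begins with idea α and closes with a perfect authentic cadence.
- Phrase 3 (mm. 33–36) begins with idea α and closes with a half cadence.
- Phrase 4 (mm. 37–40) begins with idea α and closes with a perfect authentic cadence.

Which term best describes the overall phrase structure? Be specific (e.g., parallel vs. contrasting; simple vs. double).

The cadence pattern HC–PAC–HC–PAC is weak–strong twice, and phrases 3–4 restate phrases 1–2: a period heard twice, not a double period (which would end weakly at phrase 2).

repeated period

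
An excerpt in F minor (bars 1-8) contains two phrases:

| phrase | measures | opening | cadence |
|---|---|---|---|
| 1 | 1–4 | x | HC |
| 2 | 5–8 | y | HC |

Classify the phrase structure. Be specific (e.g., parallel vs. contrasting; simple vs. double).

The second phrase closes with a half cadence, which is not stronger than the first phrase's half cadence; without a weak→strong cadential pair there is no antecedent–consequent relationship, so this is a phrase group rather than a period.

phrase group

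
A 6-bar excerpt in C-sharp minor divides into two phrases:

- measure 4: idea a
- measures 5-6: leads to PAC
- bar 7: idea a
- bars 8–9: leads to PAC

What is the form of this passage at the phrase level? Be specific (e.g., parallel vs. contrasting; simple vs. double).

Both phrases have the same opening (a) and the same cadence (perfect authentic cadence): the second is a restatement, not a consequent, so this is a repeated phrase rather than a period.

repeated phrase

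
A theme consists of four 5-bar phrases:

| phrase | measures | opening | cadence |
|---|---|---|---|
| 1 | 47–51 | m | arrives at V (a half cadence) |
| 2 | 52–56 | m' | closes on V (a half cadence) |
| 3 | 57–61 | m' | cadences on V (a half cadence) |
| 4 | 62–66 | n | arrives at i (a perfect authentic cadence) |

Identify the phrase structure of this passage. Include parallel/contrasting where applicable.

parallel double period

Four phrases in two halves: the first half (measures 47-56) ends with a half cadence, the second (measures 57–66) with a perfect authentic cadence — a large antecedent–consequent pair, i.e. a double period.
Phrase 3 begins with the same material as phrase 1, making it parallel.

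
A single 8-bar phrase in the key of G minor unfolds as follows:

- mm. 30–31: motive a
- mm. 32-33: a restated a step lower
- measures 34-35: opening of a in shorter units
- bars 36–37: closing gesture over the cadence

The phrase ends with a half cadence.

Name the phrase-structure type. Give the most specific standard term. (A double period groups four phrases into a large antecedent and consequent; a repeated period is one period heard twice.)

sentence

Basic idea (mm. 30–31) + its repetition (bars 32–33) form the presentation; fragmentation and cadence (measures 34–37) form the continuation — the 8-bar whole is a sentence.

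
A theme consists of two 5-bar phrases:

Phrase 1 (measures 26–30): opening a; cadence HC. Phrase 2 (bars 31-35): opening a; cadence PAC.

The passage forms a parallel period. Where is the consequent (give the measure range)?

measures 31–35

The antecedent is the phrase ending with the weaker cadence (half cadence, phrase 1) and the consequent the one ending more conclusively (perfect authentic cadence, phrase 2); the consequent is mm. 31-35.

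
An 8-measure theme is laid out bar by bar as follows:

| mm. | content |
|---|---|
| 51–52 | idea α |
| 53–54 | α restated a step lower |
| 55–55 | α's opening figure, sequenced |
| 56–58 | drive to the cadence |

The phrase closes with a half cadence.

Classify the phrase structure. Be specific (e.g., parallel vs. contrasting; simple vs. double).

Basic idea (mm. 51–52) + its repetition (mm. 53–54) form the presentation; fragmentation and cadence (measures 55–58) form the continuation — the 8-bar whole is a sentence.

sentence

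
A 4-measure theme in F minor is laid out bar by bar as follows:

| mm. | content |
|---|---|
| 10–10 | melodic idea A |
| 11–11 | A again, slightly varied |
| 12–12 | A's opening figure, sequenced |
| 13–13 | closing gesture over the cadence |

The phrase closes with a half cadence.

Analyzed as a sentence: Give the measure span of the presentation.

The presentation of a sentence is the basic idea (m. 10) plus its repetition (bar 11); the presentation is therefore mm. 10–11.

measures 10–11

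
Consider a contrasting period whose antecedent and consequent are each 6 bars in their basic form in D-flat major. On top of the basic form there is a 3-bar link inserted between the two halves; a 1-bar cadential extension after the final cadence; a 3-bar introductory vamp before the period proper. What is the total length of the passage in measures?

19 measures

Basic contrasting period: 6 + 6 = 12 bars.
12 (basic form) + 3 (link) + 1 (cadential extension) + 3 (introduction) = 19.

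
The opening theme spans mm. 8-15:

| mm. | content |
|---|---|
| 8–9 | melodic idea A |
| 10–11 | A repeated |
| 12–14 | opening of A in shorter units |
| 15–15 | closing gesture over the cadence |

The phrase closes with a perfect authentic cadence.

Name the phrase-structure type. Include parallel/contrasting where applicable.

sentence

Basic idea (measures 8–9) + its repetition (bars 10–11) form the presentation; fragmentation and cadence (mm. 12-15) form the continuation — the 8-bar whole is a sentence.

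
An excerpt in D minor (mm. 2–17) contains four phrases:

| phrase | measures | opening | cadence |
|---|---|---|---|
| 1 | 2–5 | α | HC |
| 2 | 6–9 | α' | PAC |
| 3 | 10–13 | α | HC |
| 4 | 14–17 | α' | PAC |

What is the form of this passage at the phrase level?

The cadence pattern HC–PAC–HC–PAC is weak–strong twice, and phrases 3–4 restate phrases 1–2: a period heard twice, not a double period (which would end weakly at phrase 2).

repeated period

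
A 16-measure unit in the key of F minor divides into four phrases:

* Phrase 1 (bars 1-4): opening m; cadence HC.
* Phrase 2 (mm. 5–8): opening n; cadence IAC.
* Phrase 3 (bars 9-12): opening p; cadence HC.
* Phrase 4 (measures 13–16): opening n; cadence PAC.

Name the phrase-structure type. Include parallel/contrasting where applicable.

Four phrases in two halves: the first half (mm. 1–8) ends with an imperfect authentic cadence, the second (measures 9–16) with a perfect authentic cadence — a large antecedent–consequent pair, i.e. a double period.
Phrase 3 begins with different material from phrase 1, making it contrasting.

contrasting double period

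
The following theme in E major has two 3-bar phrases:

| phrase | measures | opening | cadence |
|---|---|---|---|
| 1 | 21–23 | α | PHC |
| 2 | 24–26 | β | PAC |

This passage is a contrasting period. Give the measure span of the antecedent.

measures 21–23

The antecedent is the phrase ending with the weaker cadence (Phrygian half cadence, phrase 1) and the consequent the one ending more conclusively (perfect authentic cadence, phrase 2); the antecedent is measures 21–23.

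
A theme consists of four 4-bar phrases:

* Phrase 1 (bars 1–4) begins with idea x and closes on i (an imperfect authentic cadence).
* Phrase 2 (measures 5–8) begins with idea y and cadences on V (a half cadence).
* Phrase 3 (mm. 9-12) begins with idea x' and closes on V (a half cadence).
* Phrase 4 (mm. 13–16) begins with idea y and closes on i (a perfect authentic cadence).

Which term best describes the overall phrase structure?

parallel double period

Four phrases in two halves: the first half (bars 1–8) ends with a half cadence, the second (measures 9–16) with a perfect authentic cadence — a large antecedent–consequent pair, i.e. a double period.
Phrase 3 begins with the same material as phrase 1, making it parallel.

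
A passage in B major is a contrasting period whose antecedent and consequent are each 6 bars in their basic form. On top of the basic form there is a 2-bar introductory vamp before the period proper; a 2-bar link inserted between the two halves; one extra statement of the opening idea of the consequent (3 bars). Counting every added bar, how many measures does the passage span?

19 measures

Basic contrasting period: 6 + 6 = 12 bars.
12 (basic form) + 2 (introduction) + 2 (link) + 3 (extra statement) = 19.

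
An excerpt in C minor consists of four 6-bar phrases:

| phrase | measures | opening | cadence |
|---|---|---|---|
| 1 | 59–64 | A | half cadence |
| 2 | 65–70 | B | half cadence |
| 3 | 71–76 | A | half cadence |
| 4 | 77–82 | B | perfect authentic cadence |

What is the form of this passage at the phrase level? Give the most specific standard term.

Four phrases in two halves: the first half (mm. 59-70) ends with a half cadence, the second (measures 71–82) with a perfect authentic cadence — a large antecedent–consequent pair, i.e. a double period.
Phrase 3 begins with the same material as phrase 1, making it parallel.

parallel double period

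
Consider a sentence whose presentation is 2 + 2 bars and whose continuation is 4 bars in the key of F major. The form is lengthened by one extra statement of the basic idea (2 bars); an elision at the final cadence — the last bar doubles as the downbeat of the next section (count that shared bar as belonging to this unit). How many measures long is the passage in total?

Basic sentence: 2 + 2 + 4 = 8 bars.
8 (basic form) + 2 (extra statement) = 10.
The elision shares a bar with the next section but does not change this unit's count.

10 measures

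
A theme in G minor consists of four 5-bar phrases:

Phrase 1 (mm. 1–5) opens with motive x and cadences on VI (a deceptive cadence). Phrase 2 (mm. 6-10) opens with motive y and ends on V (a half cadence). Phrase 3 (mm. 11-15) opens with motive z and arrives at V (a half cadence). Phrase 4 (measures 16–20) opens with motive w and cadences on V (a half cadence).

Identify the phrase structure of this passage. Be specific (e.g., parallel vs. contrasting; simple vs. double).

phrase group

Phrase 4 ends with a half cadence, no stronger than phrase 2's half cadence, so the four phrases do not form a double period; nor do phrases 3–4 duplicate 1–2, so it is not a repeated period. With no phrase reaching a conclusive cadence, the passage is a phrase group.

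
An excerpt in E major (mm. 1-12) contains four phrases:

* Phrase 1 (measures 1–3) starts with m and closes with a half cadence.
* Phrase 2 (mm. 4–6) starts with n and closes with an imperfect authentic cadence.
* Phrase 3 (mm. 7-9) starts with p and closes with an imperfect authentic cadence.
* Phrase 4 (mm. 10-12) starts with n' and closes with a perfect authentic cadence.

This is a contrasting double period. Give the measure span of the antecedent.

In a double period the first pair of phrases (ending imperfect authentic cadence) is the large antecedent and the second pair (ending perfect authentic cadence) is the large consequent; the antecedent is measures 1–6.

measures 1–6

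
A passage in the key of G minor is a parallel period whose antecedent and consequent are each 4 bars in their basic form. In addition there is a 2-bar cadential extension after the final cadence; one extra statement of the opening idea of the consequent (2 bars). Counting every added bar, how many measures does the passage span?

Basic parallel period: 4 + 4 = 8 bars.
8 (basic form) + 2 (cadential extension) + 2 (extra statement) = 12.

12 measures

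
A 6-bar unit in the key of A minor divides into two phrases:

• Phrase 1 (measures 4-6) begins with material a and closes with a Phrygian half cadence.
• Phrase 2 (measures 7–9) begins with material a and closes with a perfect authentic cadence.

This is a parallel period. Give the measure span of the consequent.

The phrase ending with the weaker cadence (Phrygian half cadence) is the antecedent; the one ending more conclusively (perfect authentic cadence) is the consequent. The consequent is measures 7–9.

measures 7–9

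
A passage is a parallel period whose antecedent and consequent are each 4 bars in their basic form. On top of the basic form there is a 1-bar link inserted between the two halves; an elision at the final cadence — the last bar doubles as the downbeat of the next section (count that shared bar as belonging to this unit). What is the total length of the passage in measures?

Basic parallel period: 4 + 4 = 8 bars.
8 (basic form) + 1 (link) = 9.
The elision shares a bar with the next section but does not change this unit's count.

9 measures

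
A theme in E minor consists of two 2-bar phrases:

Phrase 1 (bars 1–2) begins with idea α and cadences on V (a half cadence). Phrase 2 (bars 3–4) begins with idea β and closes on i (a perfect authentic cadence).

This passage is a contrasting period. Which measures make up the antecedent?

The antecedent is the phrase ending with the weaker cadence (half cadence, phrase 1) and the consequent the one ending more conclusively (perfect authentic cadence, phrase 2); the antecedent is mm. 1–2.

measures 1–2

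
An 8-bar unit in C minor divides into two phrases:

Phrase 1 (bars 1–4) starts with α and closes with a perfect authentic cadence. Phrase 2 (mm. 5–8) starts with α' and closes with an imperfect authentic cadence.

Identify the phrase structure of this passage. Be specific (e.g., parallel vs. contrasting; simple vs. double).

phrase group

The second phrase closes with an imperfect authentic cadence, which is not stronger than the first phrase's perfect authentic cadence; without a weak→strong cadential pair there is no antecedent–consequent relationship, so this is a phrase group rather than a period.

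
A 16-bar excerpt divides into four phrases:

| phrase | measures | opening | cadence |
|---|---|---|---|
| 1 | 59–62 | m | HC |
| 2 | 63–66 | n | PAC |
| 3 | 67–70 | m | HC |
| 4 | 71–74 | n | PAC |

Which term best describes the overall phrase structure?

The cadence pattern HC–PAC–HC–PAC is weak–strong twice, and phrases 3–4 restate phrases 1–2: a period heard twice, not a double period (which would end weakly at phrase 2).

repeated period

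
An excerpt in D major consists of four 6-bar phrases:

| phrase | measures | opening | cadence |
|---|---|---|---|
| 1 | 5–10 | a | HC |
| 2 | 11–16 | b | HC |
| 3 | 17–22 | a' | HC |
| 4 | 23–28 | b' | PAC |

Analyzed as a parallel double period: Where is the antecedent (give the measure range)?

measures 5–16

In a double period the four phrases pair into a large antecedent (phrases 1–2, ending half cadence) and a large consequent (phrases 3–4, ending perfect authentic cadence). The antecedent spans measures 5–16.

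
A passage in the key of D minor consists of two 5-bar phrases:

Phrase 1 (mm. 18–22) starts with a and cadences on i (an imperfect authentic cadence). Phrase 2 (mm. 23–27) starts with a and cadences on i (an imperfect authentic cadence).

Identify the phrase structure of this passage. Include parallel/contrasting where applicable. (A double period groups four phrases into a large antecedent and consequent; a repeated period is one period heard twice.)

Both phrases have the same opening (a) and the same cadence (imperfect authentic cadence): the second is a restatement, not a consequent, so this is a repeated phrase rather than a period.

repeated phrase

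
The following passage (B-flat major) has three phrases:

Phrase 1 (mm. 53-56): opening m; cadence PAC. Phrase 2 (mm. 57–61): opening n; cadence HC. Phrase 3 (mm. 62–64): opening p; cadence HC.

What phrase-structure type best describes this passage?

The final phrase closes with a half cadence, which is not stronger than the preceding half cadence; the 3 phrases lack an overall antecedent–consequent design and so form a phrase group.

phrase group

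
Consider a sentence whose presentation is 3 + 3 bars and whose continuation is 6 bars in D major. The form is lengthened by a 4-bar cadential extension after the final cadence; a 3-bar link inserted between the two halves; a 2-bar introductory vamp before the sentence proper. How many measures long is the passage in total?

Basic sentence: 3 + 3 + 6 = 12 bars.
12 (basic form) + 4 (cadential extension) + 3 (link) + 2 (introduction) = 21.

21 measures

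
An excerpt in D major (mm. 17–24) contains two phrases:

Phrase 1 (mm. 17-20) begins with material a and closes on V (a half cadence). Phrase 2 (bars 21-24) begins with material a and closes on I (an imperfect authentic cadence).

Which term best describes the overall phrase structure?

Phrase 1 ends with a half cadence (weaker) and phrase 2 with an imperfect authentic cadence (stronger): antecedent + consequent = a period.
The two phrases open with the same material (a / a), so the period is parallel.

parallel period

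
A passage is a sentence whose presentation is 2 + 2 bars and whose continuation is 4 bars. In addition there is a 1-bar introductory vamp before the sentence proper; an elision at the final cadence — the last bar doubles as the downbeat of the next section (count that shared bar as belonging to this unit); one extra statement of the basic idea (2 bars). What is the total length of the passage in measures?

11 measures

Basic sentence: 2 + 2 + 4 = 8 bars.
8 (basic form) + 1 (introduction) + 2 (extra statement) = 11.
The elision shares a bar with the next section but does not change this unit's count.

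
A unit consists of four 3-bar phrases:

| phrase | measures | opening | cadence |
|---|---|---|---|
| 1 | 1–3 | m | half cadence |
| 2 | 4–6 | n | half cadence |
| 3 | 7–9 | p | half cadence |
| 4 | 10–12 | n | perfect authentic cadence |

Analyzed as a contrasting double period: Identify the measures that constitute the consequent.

In a double period the four phrases pair into a large antecedent (phrases 1–2, ending half cadence) and a large consequent (phrases 3–4, ending perfect authentic cadence). The consequent spans mm. 7–12.

measures 7–12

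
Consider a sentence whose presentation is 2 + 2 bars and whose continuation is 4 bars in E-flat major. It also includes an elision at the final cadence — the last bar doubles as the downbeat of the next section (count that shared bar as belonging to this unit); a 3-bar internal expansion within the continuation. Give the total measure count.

Basic sentence: 2 + 2 + 4 = 8 bars.
8 (basic form) + 3 (internal expansion) = 11.
The elision shares a bar with the next section but does not change this unit's count.

11 measures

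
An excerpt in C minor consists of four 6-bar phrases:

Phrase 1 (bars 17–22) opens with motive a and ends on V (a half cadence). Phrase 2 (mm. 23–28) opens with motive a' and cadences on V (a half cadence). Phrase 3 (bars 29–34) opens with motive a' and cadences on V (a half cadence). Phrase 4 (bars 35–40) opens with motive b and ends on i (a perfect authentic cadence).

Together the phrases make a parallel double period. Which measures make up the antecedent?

measures 17–28

In a double period the first pair of phrases (ending half cadence) is the large antecedent and the second pair (ending perfect authentic cadence) is the large consequent; the antecedent is measures 17–28.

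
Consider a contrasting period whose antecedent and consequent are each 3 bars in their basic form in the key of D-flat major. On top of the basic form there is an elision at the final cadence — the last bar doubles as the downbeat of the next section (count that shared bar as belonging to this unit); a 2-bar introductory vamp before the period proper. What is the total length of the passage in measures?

8 measures

Basic contrasting period: 3 + 3 = 6 bars.
6 (basic form) + 2 (introduction) = 8.
The elision shares a bar with the next section but does not change this unit's count.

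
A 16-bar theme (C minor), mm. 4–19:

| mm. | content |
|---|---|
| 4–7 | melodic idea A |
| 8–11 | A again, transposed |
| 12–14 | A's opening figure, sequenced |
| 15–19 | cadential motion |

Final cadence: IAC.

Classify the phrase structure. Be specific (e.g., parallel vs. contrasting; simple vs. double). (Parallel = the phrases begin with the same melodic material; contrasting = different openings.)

Basic idea (mm. 4–7) + its repetition (bars 8–11) form the presentation; fragmentation and cadence (bars 12–19) form the continuation — the 16-bar whole is a sentence.

sentence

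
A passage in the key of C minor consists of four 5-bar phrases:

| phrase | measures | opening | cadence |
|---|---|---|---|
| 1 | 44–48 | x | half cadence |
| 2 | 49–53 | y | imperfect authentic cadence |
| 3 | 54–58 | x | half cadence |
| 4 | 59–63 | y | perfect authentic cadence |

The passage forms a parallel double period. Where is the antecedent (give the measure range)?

In a double period the four phrases pair into a large antecedent (phrases 1–2, ending imperfect authentic cadence) and a large consequent (phrases 3–4, ending perfect authentic cadence). The antecedent spans mm. 44-53.

measures 44–53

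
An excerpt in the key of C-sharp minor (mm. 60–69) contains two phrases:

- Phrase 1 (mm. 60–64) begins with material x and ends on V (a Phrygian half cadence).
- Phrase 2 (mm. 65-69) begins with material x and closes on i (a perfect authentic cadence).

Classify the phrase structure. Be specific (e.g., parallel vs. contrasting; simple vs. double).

parallel period

Phrase 1 ends with a Phrygian half cadence (weaker) and phrase 2 with a perfect authentic cadence (stronger): antecedent + consequent = a period.
The two phrases open with the same material (x / x), so the period is parallel.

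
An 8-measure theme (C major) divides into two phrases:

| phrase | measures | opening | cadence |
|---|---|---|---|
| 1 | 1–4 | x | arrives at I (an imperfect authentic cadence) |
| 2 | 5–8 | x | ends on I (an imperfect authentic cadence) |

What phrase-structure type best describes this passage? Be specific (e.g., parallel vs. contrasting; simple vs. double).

Both phrases have the same opening (x) and the same cadence (imperfect authentic cadence): the second is a restatement, not a consequent, so this is a repeated phrase rather than a period.

repeated phrase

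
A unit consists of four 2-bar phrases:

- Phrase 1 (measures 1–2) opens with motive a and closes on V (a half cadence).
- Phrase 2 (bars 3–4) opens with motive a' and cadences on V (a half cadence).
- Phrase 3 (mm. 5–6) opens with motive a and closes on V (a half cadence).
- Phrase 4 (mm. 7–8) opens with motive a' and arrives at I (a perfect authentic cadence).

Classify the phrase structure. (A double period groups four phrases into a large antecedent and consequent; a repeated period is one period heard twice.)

Four phrases in two halves: the first half (bars 1-4) ends with a half cadence, the second (bars 5–8) with a perfect authentic cadence — a large antecedent–consequent pair, i.e. a double period.
Phrase 3 begins with the same material as phrase 1, making it parallel.

parallel double period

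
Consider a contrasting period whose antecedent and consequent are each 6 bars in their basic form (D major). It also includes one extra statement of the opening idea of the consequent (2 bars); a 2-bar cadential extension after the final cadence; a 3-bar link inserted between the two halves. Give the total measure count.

Basic contrasting period: 6 + 6 = 12 bars.
12 (basic form) + 2 (extra statement) + 2 (cadential extension) + 3 (link) = 19.

19 measures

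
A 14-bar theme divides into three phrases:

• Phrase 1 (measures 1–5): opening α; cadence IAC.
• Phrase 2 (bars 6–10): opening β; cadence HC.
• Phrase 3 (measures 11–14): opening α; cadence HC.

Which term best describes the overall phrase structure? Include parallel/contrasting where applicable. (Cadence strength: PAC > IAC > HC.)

The final phrase closes with a half cadence, which is not stronger than the preceding half cadence; the 3 phrases lack an overall antecedent–consequent design and so form a phrase group.

phrase group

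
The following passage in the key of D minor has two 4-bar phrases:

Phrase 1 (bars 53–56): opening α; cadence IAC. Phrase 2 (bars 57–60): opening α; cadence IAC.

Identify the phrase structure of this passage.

repeated phrase

Both phrases have the same opening (α) and the same cadence (imperfect authentic cadence): the second is a restatement, not a consequent, so this is a repeated phrase rather than a period.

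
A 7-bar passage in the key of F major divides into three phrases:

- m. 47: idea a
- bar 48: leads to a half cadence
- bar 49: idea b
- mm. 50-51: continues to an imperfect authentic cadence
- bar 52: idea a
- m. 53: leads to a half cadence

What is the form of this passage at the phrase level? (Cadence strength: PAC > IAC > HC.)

The final phrase closes with a half cadence, which is not stronger than the preceding imperfect authentic cadence; the 3 phrases lack an overall antecedent–consequent design and so form a phrase group.

phrase group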